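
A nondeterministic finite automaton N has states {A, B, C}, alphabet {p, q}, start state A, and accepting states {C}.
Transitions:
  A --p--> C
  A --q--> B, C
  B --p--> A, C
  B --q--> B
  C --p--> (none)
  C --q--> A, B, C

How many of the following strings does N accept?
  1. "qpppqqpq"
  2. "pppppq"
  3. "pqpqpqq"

"qpppqqpq": rejected
"pppppq": rejected
"pqpqpqq": accepted

1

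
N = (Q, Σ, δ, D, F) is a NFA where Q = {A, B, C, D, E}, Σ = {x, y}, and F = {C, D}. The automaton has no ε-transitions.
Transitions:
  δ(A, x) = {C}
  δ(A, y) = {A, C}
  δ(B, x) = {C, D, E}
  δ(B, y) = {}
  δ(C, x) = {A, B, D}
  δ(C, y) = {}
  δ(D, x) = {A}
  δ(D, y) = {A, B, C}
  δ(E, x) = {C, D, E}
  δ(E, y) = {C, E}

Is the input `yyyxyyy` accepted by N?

Start: {D}
read y: {A, B, C}
read y: {A, C}
read y: {A, C}
read x: {A, B, C, D}
read y: {A, B, C}
read y: {A, C}
read y: {A, C}
Reachable ∩ accepting = {C} — nonempty.

accepted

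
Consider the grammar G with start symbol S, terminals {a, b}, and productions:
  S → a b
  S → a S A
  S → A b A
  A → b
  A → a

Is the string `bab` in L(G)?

no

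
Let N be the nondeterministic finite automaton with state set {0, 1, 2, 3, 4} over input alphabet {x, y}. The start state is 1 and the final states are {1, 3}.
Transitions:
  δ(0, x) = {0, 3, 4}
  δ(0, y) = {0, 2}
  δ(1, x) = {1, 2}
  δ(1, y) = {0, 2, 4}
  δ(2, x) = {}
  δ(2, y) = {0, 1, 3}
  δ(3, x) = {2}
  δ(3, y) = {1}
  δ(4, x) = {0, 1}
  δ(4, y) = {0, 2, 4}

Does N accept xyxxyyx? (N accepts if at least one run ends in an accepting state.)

Start: {1}
read x: {1, 2}
read y: {0, 1, 2, 3, 4}
read x: {0, 1, 2, 3, 4}
read x: {0, 1, 2, 3, 4}
read y: {0, 1, 2, 3, 4}
read y: {0, 1, 2, 3, 4}
read x: {0, 1, 2, 3, 4}
Reachable ∩ accepting = {1, 3} — nonempty.

accepted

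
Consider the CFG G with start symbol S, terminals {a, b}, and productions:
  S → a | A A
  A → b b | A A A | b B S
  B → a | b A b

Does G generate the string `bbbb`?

S ⇒ AA ⇒ bbA ⇒ bbbb

yes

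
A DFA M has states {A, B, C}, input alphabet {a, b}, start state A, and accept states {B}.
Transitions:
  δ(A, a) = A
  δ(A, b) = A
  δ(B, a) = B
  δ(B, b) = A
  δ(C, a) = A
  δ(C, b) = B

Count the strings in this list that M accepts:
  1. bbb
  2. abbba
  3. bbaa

bbb: rejected
abbba: rejected
bbaa: rejected

0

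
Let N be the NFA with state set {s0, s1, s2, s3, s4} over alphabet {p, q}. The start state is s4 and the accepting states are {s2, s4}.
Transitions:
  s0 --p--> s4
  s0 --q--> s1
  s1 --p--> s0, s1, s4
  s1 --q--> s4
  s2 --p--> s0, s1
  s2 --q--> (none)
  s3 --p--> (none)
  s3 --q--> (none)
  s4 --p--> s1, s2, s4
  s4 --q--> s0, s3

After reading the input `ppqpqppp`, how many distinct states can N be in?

Start: {s4}
read p: {s1, s2, s4}
read p: {s0, s1, s2, s4}
read q: {s0, s1, s3, s4}
read p: {s0, s1, s2, s4}
read q: {s0, s1, s3, s4}
read p: {s0, s1, s2, s4}
read p: {s0, s1, s2, s4}
read p: {s0, s1, s2, s4}
Final reachable set {s0, s1, s2, s4} has 4 states.

4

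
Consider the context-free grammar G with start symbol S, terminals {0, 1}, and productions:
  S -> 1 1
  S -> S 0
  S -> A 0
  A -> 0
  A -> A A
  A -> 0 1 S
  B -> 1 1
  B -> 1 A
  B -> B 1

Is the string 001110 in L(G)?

yes

S ⇒ A0 ⇒ AA0 ⇒ 0A0 ⇒ 001S0 ⇒ 001110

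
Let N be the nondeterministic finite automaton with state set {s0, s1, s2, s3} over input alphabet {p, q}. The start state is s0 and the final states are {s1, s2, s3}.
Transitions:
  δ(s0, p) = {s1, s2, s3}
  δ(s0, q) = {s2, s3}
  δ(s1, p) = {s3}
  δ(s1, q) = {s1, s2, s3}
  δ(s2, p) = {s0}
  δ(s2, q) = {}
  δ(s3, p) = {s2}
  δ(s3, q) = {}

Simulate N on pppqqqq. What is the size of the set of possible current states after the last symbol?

3

Start: {s0}
read p: {s1, s2, s3}
read p: {s0, s2, s3}
read p: {s0, s1, s2, s3}
read q: {s1, s2, s3}
read q: {s1, s2, s3}
read q: {s1, s2, s3}
read q: {s1, s2, s3}
Final reachable set {s1, s2, s3} has 3 states.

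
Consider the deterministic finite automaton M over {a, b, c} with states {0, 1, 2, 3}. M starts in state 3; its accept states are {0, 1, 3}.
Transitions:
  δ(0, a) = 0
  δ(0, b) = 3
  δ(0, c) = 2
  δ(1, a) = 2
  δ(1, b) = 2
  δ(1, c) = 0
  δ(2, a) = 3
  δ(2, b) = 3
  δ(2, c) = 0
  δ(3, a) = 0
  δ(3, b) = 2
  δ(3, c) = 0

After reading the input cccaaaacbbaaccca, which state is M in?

3

3 --c--> 0
0 --c--> 2
2 --c--> 0
0 --a--> 0
0 --a--> 0
0 --a--> 0
0 --a--> 0
0 --c--> 2
2 --b--> 3
3 --b--> 2
2 --a--> 3
3 --a--> 0
0 --c--> 2
2 --c--> 0
0 --c--> 2
2 --a--> 3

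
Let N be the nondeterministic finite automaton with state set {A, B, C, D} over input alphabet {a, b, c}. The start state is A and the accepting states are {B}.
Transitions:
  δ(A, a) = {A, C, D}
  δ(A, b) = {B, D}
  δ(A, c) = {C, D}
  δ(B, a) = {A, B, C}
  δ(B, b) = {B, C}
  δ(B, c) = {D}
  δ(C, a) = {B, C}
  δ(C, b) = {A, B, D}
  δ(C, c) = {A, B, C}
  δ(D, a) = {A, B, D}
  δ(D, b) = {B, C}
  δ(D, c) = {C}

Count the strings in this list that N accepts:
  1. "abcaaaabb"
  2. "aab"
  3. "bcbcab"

3

"abcaaaabb": accepted
"aab": accepted
"bcbcab": accepted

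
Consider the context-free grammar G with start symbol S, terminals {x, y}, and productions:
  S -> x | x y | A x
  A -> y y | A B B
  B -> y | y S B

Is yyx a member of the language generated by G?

S ⇒ Ax ⇒ yyx

yes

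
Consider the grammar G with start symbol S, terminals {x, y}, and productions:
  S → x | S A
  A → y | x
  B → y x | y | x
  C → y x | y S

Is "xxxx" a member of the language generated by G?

yes

S ⇒ SA ⇒ SAA ⇒ SAAA ⇒ xAAA ⇒ xxAA ⇒ xxxA ⇒ xxxx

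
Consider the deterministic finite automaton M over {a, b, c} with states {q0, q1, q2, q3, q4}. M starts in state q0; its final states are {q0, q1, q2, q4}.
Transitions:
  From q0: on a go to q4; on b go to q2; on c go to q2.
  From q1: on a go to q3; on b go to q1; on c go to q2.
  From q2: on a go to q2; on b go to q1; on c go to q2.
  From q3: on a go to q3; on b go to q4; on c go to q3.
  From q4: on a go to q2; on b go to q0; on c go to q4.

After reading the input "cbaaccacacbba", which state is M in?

q4

q0 --c--> q2
q2 --b--> q1
q1 --a--> q3
q3 --a--> q3
q3 --c--> q3
q3 --c--> q3
q3 --a--> q3
q3 --c--> q3
q3 --a--> q3
q3 --c--> q3
q3 --b--> q4
q4 --b--> q0
q0 --a--> q4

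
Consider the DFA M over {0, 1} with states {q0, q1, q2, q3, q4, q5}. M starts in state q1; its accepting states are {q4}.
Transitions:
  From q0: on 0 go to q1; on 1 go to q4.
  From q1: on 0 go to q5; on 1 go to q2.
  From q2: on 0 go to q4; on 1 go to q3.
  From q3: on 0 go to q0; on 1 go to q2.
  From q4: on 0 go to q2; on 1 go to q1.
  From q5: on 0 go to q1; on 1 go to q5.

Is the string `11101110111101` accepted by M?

q1 --1--> q2
q2 --1--> q3
q3 --1--> q2
q2 --0--> q4
q4 --1--> q1
q1 --1--> q2
q2 --1--> q3
q3 --0--> q0
q0 --1--> q4
q4 --1--> q1
q1 --1--> q2
q2 --1--> q3
q3 --0--> q0
q0 --1--> q4
End in state q4, which is an accepting state.

accepted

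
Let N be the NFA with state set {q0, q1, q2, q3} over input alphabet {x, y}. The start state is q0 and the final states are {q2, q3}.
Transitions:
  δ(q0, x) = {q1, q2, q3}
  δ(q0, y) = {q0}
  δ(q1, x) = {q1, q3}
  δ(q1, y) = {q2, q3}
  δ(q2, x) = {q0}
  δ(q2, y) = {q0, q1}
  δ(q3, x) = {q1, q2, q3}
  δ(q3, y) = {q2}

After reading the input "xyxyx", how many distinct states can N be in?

Start: {q0}
read x: {q1, q2, q3}
read y: {q0, q1, q2, q3}
read x: {q0, q1, q2, q3}
read y: {q0, q1, q2, q3}
read x: {q0, q1, q2, q3}
Final reachable set {q0, q1, q2, q3} has 4 states.

4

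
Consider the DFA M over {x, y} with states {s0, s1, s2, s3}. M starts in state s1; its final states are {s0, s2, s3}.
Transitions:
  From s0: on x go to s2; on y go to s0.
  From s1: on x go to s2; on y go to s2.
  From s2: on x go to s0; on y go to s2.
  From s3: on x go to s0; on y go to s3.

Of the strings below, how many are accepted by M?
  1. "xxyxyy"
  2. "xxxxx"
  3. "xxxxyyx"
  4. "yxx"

4

"xxyxyy": accepted
"xxxxx": accepted
"xxxxyyx": accepted
"yxx": accepted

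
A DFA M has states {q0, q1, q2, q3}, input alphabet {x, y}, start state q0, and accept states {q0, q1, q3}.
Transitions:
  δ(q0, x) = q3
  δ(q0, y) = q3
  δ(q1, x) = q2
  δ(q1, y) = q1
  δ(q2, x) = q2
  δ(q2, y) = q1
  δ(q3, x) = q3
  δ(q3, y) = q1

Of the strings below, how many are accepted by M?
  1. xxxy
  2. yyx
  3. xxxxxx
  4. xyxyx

xxxy: accepted
yyx: rejected
xxxxxx: accepted
xyxyx: rejected

2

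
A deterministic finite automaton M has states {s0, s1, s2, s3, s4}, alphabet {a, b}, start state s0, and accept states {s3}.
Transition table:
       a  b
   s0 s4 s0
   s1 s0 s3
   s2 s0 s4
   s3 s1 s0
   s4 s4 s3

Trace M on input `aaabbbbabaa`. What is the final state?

s0 --a--> s4
s4 --a--> s4
s4 --a--> s4
s4 --b--> s3
s3 --b--> s0
s0 --b--> s0
s0 --b--> s0
s0 --a--> s4
s4 --b--> s3
s3 --a--> s1
s1 --a--> s0

s0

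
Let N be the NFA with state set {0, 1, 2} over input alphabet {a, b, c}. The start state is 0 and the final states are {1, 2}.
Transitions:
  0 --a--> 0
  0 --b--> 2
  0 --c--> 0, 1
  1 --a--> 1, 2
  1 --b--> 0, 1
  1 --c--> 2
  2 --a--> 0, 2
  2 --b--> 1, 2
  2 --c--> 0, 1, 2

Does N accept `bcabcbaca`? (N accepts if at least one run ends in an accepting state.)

accepted

Start: {0}
read b: {2}
read c: {0, 1, 2}
read a: {0, 1, 2}
read b: {0, 1, 2}
read c: {0, 1, 2}
read b: {0, 1, 2}
read a: {0, 1, 2}
read c: {0, 1, 2}
read a: {0, 1, 2}
Reachable ∩ accepting = {1, 2} — nonempty.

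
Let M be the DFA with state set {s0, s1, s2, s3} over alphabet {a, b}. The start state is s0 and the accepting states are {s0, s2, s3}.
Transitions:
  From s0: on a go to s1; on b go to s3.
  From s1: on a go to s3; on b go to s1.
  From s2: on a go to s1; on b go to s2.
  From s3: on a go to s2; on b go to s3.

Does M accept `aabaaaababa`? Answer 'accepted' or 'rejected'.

s0 --a--> s1
s1 --a--> s3
s3 --b--> s3
s3 --a--> s2
s2 --a--> s1
s1 --a--> s3
s3 --a--> s2
s2 --b--> s2
s2 --a--> s1
s1 --b--> s1
s1 --a--> s3
End in state s3, which is an accepting state.

accepted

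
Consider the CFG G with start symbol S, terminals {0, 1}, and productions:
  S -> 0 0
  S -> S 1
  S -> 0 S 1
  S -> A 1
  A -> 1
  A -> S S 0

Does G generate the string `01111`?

yes

S ⇒ S1 ⇒ 0S11 ⇒ 0A111 ⇒ 01111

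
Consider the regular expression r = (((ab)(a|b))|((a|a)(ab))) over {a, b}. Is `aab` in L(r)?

The right alternative ((a|a)(ab)) matches aab.

yes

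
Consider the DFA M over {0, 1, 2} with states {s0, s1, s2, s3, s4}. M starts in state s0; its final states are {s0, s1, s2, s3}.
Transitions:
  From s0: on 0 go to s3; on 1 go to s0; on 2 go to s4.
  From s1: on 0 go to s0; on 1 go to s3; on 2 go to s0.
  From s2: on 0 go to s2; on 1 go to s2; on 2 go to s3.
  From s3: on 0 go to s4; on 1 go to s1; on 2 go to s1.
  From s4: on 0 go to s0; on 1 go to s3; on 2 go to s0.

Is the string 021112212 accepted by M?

s0 --0--> s3
s3 --2--> s1
s1 --1--> s3
s3 --1--> s1
s1 --1--> s3
s3 --2--> s1
s1 --2--> s0
s0 --1--> s0
s0 --2--> s4
End in state s4, which is not an accepting state.

rejected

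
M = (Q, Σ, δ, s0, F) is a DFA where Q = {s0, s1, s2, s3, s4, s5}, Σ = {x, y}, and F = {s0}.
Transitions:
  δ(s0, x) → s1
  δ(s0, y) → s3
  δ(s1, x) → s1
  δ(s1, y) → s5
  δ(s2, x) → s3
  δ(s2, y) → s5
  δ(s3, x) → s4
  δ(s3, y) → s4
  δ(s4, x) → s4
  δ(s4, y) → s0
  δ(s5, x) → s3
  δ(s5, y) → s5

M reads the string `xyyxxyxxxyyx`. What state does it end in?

s3

s0 --x--> s1
s1 --y--> s5
s5 --y--> s5
s5 --x--> s3
s3 --x--> s4
s4 --y--> s0
s0 --x--> s1
s1 --x--> s1
s1 --x--> s1
s1 --y--> s5
s5 --y--> s5
s5 --x--> s3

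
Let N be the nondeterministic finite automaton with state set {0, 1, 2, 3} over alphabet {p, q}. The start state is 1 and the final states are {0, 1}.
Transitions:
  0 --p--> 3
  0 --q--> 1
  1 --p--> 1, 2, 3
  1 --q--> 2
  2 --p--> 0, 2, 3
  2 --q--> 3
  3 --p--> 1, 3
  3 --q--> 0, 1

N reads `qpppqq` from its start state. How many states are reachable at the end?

Start: {1}
read q: {2}
read p: {0, 2, 3}
read p: {0, 1, 2, 3}
read p: {0, 1, 2, 3}
read q: {0, 1, 2, 3}
read q: {0, 1, 2, 3}
Final reachable set {0, 1, 2, 3} has 4 states.

4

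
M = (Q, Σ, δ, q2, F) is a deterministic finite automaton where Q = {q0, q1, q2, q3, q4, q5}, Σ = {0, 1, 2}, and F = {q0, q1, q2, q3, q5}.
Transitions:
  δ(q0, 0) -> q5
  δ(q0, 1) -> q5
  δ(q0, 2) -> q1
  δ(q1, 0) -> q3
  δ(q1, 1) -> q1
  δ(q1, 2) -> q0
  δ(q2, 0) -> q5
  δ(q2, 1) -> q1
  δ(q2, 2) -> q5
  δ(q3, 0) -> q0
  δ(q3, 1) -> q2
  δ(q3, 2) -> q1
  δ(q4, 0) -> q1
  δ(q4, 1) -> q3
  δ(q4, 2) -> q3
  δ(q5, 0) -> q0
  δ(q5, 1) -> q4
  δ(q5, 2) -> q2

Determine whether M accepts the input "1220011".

rejected

q2 --1--> q1
q1 --2--> q0
q0 --2--> q1
q1 --0--> q3
q3 --0--> q0
q0 --1--> q5
q5 --1--> q4
End in state q4, which is not an accepting state.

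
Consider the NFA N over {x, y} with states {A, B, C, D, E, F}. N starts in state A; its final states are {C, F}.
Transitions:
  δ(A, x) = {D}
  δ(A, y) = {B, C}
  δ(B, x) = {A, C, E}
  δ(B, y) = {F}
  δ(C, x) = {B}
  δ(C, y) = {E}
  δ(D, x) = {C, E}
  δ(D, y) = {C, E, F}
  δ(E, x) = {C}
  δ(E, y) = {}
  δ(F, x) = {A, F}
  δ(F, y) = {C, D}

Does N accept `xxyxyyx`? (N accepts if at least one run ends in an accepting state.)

Start: {A}
read x: {D}
read x: {C, E}
read y: {E}
read x: {C}
read y: {E}
read y: {}
The reachable set is empty and stays empty for the remaining 1 symbol.
Reachable ∩ accepting = {} — empty.

rejected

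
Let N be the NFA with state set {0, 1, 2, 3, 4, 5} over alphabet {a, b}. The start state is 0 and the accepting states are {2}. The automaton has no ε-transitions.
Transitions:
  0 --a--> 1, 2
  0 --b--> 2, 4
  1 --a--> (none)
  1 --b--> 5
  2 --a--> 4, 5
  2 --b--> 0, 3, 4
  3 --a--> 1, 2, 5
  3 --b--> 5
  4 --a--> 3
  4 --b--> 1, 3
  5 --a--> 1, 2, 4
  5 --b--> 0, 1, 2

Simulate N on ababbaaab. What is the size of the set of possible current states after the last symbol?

6

Start: {0}
read a: {1, 2}
read b: {0, 3, 4, 5}
read a: {1, 2, 3, 4, 5}
read b: {0, 1, 2, 3, 4, 5}
read b: {0, 1, 2, 3, 4, 5}
read a: {1, 2, 3, 4, 5}
read a: {1, 2, 3, 4, 5}
read a: {1, 2, 3, 4, 5}
read b: {0, 1, 2, 3, 4, 5}
Final reachable set {0, 1, 2, 3, 4, 5} has 6 states.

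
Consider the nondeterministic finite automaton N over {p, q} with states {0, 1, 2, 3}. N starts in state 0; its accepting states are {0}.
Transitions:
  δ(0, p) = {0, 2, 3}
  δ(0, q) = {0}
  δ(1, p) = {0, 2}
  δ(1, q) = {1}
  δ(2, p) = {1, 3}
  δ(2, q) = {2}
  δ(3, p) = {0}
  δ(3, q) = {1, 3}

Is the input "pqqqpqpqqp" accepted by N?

Start: {0}
read p: {0, 2, 3}
read q: {0, 1, 2, 3}
read q: {0, 1, 2, 3}
read q: {0, 1, 2, 3}
read p: {0, 1, 2, 3}
read q: {0, 1, 2, 3}
read p: {0, 1, 2, 3}
read q: {0, 1, 2, 3}
read q: {0, 1, 2, 3}
read p: {0, 1, 2, 3}
Reachable ∩ accepting = {0} — nonempty.

accepted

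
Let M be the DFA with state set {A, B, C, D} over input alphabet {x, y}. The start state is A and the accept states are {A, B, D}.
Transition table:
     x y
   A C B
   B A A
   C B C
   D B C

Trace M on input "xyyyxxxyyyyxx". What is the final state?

A

A --x--> C
C --y--> C
C --y--> C
C --y--> C
C --x--> B
B --x--> A
A --x--> C
C --y--> C
C --y--> C
C --y--> C
C --y--> C
C --x--> B
B --x--> A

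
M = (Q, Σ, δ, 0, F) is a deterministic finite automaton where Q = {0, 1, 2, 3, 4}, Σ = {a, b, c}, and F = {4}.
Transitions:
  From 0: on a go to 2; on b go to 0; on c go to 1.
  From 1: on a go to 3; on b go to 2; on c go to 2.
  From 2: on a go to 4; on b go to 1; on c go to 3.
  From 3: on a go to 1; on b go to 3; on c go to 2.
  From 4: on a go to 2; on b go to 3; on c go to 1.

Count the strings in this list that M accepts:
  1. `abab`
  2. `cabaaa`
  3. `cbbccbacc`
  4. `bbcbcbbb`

`abab`: rejected
`cabaaa`: rejected
`cbbccbacc`: rejected
`bbcbcbbb`: rejected

0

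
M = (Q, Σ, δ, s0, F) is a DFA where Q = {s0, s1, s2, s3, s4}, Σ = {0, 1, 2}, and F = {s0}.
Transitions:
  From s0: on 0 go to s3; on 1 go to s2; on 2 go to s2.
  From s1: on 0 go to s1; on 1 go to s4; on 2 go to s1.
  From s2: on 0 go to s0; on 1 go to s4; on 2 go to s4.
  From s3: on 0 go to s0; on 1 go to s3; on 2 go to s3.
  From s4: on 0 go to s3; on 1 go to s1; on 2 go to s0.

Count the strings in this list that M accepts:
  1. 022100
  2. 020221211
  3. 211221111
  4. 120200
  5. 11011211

0

022100: rejected
020221211: rejected
211221111: rejected
120200: rejected
11011211: rejected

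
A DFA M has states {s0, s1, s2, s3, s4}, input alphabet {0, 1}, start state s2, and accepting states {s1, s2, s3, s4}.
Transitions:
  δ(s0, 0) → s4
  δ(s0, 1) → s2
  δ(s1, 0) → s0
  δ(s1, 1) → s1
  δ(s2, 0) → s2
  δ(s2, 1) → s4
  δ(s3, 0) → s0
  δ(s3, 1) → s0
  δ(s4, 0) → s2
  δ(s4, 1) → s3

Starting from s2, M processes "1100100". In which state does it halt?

s4

s2 --1--> s4
s4 --1--> s3
s3 --0--> s0
s0 --0--> s4
s4 --1--> s3
s3 --0--> s0
s0 --0--> s4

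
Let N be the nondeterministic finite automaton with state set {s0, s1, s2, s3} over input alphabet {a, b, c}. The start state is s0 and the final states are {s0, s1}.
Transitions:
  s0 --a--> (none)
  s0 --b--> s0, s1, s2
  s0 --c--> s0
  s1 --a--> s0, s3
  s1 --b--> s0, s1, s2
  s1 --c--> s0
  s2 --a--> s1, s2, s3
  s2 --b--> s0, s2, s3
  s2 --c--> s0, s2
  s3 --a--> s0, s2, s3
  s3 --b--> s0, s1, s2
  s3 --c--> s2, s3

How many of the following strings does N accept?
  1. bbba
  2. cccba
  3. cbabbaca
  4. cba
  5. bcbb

5

bbba: accepted
cccba: accepted
cbabbaca: accepted
cba: accepted
bcbb: accepted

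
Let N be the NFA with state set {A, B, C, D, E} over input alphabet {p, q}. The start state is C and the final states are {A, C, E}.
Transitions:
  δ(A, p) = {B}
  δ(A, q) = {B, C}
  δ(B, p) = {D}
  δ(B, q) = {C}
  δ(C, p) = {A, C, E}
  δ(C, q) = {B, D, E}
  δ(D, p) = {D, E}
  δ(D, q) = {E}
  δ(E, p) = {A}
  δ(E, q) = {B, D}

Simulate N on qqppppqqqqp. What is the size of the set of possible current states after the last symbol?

4

Start: {C}
read q: {B, D, E}
read q: {B, C, D, E}
read p: {A, C, D, E}
read p: {A, B, C, D, E}
read p: {A, B, C, D, E}
read p: {A, B, C, D, E}
read q: {B, C, D, E}
read q: {B, C, D, E}
read q: {B, C, D, E}
read q: {B, C, D, E}
read p: {A, C, D, E}
Final reachable set {A, C, D, E} has 4 states.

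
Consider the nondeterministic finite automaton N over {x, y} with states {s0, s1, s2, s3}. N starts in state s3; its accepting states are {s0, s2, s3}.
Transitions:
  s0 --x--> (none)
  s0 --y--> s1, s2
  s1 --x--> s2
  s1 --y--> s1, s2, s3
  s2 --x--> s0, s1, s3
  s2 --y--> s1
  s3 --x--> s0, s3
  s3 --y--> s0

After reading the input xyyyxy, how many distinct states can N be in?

Start: {s3}
read x: {s0, s3}
read y: {s0, s1, s2}
read y: {s1, s2, s3}
read y: {s0, s1, s2, s3}
read x: {s0, s1, s2, s3}
read y: {s0, s1, s2, s3}
Final reachable set {s0, s1, s2, s3} has 4 states.

4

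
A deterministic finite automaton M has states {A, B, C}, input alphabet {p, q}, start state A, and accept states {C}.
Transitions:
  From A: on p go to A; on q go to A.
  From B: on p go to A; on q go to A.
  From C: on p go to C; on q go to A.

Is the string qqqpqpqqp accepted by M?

rejected

A --q--> A
A --q--> A
A --q--> A
A --p--> A
A --q--> A
A --p--> A
A --q--> A
A --q--> A
A --p--> A
End in state A, which is not an accepting state.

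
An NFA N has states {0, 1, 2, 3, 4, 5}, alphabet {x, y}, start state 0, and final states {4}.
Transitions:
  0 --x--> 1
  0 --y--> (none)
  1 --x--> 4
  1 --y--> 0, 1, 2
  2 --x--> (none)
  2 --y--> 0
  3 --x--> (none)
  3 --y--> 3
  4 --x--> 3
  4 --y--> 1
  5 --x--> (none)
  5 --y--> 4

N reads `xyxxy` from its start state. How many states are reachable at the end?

Start: {0}
read x: {1}
read y: {0, 1, 2}
read x: {1, 4}
read x: {3, 4}
read y: {1, 3}
Final reachable set {1, 3} has 2 states.

2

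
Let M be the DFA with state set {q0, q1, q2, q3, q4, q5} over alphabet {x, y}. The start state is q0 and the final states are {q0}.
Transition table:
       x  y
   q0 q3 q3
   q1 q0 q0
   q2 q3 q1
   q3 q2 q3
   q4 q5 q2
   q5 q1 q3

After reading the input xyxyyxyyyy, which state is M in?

q0 --x--> q3
q3 --y--> q3
q3 --x--> q2
q2 --y--> q1
q1 --y--> q0
q0 --x--> q3
q3 --y--> q3
q3 --y--> q3
q3 --y--> q3
q3 --y--> q3

q3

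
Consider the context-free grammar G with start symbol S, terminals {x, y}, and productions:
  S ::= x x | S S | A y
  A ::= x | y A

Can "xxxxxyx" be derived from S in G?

no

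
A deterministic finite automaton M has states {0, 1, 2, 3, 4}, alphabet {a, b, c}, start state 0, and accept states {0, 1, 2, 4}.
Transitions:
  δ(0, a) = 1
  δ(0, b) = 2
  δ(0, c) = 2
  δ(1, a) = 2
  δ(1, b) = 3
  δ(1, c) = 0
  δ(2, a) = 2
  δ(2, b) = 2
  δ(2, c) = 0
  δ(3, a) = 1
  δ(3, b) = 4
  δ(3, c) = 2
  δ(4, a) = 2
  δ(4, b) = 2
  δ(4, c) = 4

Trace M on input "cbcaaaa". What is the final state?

0 --c--> 2
2 --b--> 2
2 --c--> 0
0 --a--> 1
1 --a--> 2
2 --a--> 2
2 --a--> 2

2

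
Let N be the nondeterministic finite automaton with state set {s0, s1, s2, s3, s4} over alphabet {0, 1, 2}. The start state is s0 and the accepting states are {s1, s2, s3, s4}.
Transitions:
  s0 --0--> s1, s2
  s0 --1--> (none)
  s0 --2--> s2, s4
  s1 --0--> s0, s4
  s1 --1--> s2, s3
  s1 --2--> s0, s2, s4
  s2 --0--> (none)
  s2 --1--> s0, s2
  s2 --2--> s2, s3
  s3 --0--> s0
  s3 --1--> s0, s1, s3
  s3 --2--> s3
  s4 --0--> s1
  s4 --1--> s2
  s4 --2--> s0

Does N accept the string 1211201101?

rejected

Start: {s0}
read 1: {}
The reachable set is empty and stays empty for the remaining 9 symbols.
Reachable ∩ accepting = {} — empty.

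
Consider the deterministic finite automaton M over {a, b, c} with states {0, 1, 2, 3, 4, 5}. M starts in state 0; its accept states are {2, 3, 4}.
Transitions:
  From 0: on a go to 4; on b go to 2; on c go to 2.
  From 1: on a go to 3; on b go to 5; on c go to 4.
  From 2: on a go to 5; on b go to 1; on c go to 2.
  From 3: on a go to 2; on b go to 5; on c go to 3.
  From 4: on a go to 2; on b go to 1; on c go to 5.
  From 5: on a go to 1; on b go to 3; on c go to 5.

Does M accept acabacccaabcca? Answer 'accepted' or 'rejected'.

0 --a--> 4
4 --c--> 5
5 --a--> 1
1 --b--> 5
5 --a--> 1
1 --c--> 4
4 --c--> 5
5 --c--> 5
5 --a--> 1
1 --a--> 3
3 --b--> 5
5 --c--> 5
5 --c--> 5
5 --a--> 1
End in state 1, which is not an accepting state.

rejected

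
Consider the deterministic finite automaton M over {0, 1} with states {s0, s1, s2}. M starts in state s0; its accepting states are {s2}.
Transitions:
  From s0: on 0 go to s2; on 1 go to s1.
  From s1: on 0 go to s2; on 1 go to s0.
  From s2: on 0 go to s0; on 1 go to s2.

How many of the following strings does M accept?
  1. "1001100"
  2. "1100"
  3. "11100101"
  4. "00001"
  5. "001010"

"1001100": rejected
"1100": rejected
"11100101": accepted
"00001": rejected
"001010": rejected

1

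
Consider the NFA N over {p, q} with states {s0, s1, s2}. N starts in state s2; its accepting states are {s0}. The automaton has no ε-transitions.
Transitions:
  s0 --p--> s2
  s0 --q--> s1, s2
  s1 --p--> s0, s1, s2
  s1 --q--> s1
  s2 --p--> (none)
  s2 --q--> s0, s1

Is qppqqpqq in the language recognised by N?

Start: {s2}
read q: {s0, s1}
read p: {s0, s1, s2}
read p: {s0, s1, s2}
read q: {s0, s1, s2}
read q: {s0, s1, s2}
read p: {s0, s1, s2}
read q: {s0, s1, s2}
read q: {s0, s1, s2}
Reachable ∩ accepting = {s0} — nonempty.

accepted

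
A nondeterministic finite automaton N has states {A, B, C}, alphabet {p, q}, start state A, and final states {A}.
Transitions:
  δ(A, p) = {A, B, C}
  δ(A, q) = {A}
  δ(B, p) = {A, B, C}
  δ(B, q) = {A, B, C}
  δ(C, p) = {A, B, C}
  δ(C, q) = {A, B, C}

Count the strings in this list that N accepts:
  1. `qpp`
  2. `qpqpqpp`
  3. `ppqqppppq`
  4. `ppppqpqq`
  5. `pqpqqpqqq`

`qpp`: accepted
`qpqpqpp`: accepted
`ppqqppppq`: accepted
`ppppqpqq`: accepted
`pqpqqpqqq`: accepted

5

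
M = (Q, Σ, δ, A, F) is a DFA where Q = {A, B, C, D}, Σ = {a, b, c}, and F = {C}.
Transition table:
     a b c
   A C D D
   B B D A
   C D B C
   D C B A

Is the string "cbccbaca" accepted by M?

accepted

A --c--> D
D --b--> B
B --c--> A
A --c--> D
D --b--> B
B --a--> B
B --c--> A
A --a--> C
End in state C, which is an accepting state.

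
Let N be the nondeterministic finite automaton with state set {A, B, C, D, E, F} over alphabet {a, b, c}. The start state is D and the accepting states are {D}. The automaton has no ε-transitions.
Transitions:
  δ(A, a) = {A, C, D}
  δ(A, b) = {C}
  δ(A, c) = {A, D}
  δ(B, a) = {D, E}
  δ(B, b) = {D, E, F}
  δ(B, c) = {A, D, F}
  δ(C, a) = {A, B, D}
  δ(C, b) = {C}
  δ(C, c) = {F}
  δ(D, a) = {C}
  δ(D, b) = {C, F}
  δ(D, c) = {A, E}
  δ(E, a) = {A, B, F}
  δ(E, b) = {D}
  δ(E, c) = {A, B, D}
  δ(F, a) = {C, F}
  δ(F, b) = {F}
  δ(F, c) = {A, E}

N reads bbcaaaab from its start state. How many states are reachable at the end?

Start: {D}
read b: {C, F}
read b: {C, F}
read c: {A, E, F}
read a: {A, B, C, D, F}
read a: {A, B, C, D, E, F}
read a: {A, B, C, D, E, F}
read a: {A, B, C, D, E, F}
read b: {C, D, E, F}
Final reachable set {C, D, E, F} has 4 states.

4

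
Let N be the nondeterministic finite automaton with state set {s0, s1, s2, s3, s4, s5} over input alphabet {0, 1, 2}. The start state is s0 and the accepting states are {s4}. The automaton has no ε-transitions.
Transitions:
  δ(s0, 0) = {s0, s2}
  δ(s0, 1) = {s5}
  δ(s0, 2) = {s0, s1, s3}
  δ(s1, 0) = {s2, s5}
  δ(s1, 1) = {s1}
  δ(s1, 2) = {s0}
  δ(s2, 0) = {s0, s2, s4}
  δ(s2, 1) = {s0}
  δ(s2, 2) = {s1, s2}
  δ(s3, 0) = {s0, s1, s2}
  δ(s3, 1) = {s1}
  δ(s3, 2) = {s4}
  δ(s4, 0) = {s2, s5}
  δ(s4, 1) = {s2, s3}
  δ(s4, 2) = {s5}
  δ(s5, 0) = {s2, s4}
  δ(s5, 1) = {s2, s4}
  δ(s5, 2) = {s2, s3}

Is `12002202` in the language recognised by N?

Start: {s0}
read 1: {s5}
read 2: {s2, s3}
read 0: {s0, s1, s2, s4}
read 0: {s0, s2, s4, s5}
read 2: {s0, s1, s2, s3, s5}
read 2: {s0, s1, s2, s3, s4}
read 0: {s0, s1, s2, s4, s5}
read 2: {s0, s1, s2, s3, s5}
Reachable ∩ accepting = {} — empty.

rejected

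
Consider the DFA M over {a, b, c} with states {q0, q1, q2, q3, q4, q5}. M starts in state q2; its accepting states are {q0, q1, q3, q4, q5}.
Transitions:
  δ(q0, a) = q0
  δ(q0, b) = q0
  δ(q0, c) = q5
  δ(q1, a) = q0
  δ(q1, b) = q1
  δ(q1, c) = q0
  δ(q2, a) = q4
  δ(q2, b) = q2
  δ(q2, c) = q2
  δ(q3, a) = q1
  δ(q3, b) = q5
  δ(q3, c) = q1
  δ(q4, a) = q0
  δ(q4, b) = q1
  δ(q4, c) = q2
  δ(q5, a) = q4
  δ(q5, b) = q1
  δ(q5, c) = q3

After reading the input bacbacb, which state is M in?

q2 --b--> q2
q2 --a--> q4
q4 --c--> q2
q2 --b--> q2
q2 --a--> q4
q4 --c--> q2
q2 --b--> q2

q2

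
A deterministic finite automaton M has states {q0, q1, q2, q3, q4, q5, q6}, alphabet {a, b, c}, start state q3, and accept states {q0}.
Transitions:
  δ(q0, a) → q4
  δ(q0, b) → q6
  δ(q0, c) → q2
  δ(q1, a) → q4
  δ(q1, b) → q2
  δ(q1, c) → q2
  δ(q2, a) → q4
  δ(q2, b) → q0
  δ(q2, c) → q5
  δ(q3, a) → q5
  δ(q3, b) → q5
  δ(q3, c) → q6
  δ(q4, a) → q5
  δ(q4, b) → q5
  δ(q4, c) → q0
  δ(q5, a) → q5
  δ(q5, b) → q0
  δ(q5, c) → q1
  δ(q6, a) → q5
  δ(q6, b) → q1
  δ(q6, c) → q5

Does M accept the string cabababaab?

q3 --c--> q6
q6 --a--> q5
q5 --b--> q0
q0 --a--> q4
q4 --b--> q5
q5 --a--> q5
q5 --b--> q0
q0 --a--> q4
q4 --a--> q5
q5 --b--> q0
End in state q0, which is an accepting state.

accepted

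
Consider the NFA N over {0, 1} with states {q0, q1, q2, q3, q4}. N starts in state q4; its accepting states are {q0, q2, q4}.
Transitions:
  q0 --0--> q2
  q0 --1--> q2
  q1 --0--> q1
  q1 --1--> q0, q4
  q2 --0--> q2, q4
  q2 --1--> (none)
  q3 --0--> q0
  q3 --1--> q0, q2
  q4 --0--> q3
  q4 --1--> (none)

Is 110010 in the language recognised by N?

Start: {q4}
read 1: {}
The reachable set is empty and stays empty for the remaining 5 symbols.
Reachable ∩ accepting = {} — empty.

rejected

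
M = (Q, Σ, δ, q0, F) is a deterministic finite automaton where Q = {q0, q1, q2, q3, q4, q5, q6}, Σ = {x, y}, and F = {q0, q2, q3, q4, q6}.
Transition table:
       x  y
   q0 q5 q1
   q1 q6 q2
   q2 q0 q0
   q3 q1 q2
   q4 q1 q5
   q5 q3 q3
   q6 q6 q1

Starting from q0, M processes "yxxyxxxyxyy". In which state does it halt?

q0 --y--> q1
q1 --x--> q6
q6 --x--> q6
q6 --y--> q1
q1 --x--> q6
q6 --x--> q6
q6 --x--> q6
q6 --y--> q1
q1 --x--> q6
q6 --y--> q1
q1 --y--> q2

q2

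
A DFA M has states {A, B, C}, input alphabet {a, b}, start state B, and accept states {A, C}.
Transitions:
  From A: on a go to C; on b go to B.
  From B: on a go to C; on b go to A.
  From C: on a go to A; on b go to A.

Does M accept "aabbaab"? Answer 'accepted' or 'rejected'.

rejected

B --a--> C
C --a--> A
A --b--> B
B --b--> A
A --a--> C
C --a--> A
A --b--> B
End in state B, which is not an accepting state.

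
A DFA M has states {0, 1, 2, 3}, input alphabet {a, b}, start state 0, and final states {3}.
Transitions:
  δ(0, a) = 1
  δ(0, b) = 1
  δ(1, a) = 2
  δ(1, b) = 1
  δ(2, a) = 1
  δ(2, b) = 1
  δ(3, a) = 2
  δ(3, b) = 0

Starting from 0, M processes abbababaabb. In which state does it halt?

1

0 --a--> 1
1 --b--> 1
1 --b--> 1
1 --a--> 2
2 --b--> 1
1 --a--> 2
2 --b--> 1
1 --a--> 2
2 --a--> 1
1 --b--> 1
1 --b--> 1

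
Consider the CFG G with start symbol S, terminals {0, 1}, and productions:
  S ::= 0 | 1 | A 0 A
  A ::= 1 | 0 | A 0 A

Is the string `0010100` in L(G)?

S ⇒ A0A ⇒ A0A0A ⇒ 00A0A ⇒ 0010A ⇒ 0010A0A ⇒ 001010A ⇒ 0010100

yes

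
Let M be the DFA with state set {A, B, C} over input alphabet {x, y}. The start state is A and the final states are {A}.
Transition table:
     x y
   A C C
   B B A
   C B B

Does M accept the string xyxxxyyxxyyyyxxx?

A --x--> C
C --y--> B
B --x--> B
B --x--> B
B --x--> B
B --y--> A
A --y--> C
C --x--> B
B --x--> B
B --y--> A
A --y--> C
C --y--> B
B --y--> A
A --x--> C
C --x--> B
B --x--> B
End in state B, which is not an accepting state.

rejected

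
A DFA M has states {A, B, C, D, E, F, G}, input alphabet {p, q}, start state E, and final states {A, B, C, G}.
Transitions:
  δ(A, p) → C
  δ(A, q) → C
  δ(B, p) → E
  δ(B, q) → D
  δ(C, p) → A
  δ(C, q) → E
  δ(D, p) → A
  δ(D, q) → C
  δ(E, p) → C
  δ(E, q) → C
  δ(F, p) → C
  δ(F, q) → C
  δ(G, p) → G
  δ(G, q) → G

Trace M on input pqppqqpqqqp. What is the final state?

E --p--> C
C --q--> E
E --p--> C
C --p--> A
A --q--> C
C --q--> E
E --p--> C
C --q--> E
E --q--> C
C --q--> E
E --p--> C

C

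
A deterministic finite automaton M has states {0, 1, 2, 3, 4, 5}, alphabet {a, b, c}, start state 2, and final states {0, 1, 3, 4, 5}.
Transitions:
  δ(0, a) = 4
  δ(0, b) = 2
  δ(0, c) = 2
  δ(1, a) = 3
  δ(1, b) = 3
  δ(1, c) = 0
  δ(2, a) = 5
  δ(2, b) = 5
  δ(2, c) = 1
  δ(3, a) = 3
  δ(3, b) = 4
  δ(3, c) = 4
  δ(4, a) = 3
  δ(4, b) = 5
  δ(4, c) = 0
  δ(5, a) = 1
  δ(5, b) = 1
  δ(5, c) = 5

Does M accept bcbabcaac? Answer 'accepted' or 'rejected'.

2 --b--> 5
5 --c--> 5
5 --b--> 1
1 --a--> 3
3 --b--> 4
4 --c--> 0
0 --a--> 4
4 --a--> 3
3 --c--> 4
End in state 4, which is an accepting state.

accepted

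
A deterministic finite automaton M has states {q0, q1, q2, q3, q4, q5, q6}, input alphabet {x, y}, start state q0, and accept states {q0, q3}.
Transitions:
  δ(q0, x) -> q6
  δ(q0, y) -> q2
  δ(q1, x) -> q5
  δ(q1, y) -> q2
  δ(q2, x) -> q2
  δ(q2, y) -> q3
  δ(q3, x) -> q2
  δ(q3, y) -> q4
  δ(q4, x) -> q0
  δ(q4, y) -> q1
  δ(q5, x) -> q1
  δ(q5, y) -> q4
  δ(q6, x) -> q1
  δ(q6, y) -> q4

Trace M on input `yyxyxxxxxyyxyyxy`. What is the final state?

q3

q0 --y--> q2
q2 --y--> q3
q3 --x--> q2
q2 --y--> q3
q3 --x--> q2
q2 --x--> q2
q2 --x--> q2
q2 --x--> q2
q2 --x--> q2
q2 --y--> q3
q3 --y--> q4
q4 --x--> q0
q0 --y--> q2
q2 --y--> q3
q3 --x--> q2
q2 --y--> q3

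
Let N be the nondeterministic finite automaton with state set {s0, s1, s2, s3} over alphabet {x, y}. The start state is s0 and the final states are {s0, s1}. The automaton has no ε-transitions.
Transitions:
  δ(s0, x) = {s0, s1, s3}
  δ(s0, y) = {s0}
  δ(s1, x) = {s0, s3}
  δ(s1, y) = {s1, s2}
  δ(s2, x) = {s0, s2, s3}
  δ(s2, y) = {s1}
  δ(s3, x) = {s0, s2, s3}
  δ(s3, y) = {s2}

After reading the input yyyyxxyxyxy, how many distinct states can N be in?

Start: {s0}
read y: {s0}
read y: {s0}
read y: {s0}
read y: {s0}
read x: {s0, s1, s3}
read x: {s0, s1, s2, s3}
read y: {s0, s1, s2}
read x: {s0, s1, s2, s3}
read y: {s0, s1, s2}
read x: {s0, s1, s2, s3}
read y: {s0, s1, s2}
Final reachable set {s0, s1, s2} has 3 states.

3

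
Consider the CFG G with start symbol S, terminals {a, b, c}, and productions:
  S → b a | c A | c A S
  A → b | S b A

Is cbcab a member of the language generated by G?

no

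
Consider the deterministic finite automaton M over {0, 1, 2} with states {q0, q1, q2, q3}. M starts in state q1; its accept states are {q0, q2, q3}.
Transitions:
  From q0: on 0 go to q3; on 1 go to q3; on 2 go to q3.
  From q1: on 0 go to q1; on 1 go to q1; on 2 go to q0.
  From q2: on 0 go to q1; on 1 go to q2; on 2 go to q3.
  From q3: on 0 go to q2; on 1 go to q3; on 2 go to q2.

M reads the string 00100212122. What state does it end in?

q2

q1 --0--> q1
q1 --0--> q1
q1 --1--> q1
q1 --0--> q1
q1 --0--> q1
q1 --2--> q0
q0 --1--> q3
q3 --2--> q2
q2 --1--> q2
q2 --2--> q3
q3 --2--> q2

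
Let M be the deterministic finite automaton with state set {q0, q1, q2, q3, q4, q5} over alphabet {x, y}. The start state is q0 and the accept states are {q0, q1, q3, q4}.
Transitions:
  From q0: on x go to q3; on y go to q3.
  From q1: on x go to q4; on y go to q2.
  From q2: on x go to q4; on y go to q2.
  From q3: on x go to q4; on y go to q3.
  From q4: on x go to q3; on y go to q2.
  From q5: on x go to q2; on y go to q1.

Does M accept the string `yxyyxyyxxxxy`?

accepted

q0 --y--> q3
q3 --x--> q4
q4 --y--> q2
q2 --y--> q2
q2 --x--> q4
q4 --y--> q2
q2 --y--> q2
q2 --x--> q4
q4 --x--> q3
q3 --x--> q4
q4 --x--> q3
q3 --y--> q3
End in state q3, which is an accepting state.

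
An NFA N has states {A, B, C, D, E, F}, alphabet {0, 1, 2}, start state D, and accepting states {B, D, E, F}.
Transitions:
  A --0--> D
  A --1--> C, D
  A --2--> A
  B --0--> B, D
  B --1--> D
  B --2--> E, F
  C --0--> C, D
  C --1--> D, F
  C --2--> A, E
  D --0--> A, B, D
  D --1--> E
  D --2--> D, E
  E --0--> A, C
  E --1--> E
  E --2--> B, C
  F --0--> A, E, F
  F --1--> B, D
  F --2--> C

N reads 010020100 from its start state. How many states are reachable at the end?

6

Start: {D}
read 0: {A, B, D}
read 1: {C, D, E}
read 0: {A, B, C, D}
read 0: {A, B, C, D}
read 2: {A, D, E, F}
read 0: {A, B, C, D, E, F}
read 1: {B, C, D, E, F}
read 0: {A, B, C, D, E, F}
read 0: {A, B, C, D, E, F}
Final reachable set {A, B, C, D, E, F} has 6 states.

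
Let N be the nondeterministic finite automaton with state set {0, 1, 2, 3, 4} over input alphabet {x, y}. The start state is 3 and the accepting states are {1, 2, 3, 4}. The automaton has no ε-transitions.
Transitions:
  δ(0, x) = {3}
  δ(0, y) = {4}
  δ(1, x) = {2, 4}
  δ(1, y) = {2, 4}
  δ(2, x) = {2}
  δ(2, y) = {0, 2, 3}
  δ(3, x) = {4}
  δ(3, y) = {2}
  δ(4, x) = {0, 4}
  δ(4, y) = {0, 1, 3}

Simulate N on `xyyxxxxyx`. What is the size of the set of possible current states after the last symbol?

4

Start: {3}
read x: {4}
read y: {0, 1, 3}
read y: {2, 4}
read x: {0, 2, 4}
read x: {0, 2, 3, 4}
read x: {0, 2, 3, 4}
read x: {0, 2, 3, 4}
read y: {0, 1, 2, 3, 4}
read x: {0, 2, 3, 4}
Final reachable set {0, 2, 3, 4} has 4 states.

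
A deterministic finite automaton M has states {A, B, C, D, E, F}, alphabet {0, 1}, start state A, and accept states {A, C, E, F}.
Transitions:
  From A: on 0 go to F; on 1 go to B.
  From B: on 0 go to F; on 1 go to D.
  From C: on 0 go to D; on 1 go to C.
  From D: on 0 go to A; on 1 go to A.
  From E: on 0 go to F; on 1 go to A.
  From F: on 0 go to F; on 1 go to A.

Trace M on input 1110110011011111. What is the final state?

A --1--> B
B --1--> D
D --1--> A
A --0--> F
F --1--> A
A --1--> B
B --0--> F
F --0--> F
F --1--> A
A --1--> B
B --0--> F
F --1--> A
A --1--> B
B --1--> D
D --1--> A
A --1--> B

B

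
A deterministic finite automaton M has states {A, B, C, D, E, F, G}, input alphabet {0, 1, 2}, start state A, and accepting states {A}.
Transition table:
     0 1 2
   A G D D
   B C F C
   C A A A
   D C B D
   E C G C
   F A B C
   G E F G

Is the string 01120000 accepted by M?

rejected

A --0--> G
G --1--> F
F --1--> B
B --2--> C
C --0--> A
A --0--> G
G --0--> E
E --0--> C
End in state C, which is not an accepting state.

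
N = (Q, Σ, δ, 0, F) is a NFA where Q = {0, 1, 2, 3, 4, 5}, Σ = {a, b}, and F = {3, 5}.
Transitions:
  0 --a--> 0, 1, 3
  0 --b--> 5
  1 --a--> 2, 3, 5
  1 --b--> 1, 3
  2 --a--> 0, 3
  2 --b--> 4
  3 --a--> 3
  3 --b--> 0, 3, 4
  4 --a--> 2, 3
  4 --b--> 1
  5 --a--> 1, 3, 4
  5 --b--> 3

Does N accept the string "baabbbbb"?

accepted

Start: {0}
read b: {5}
read a: {1, 3, 4}
read a: {2, 3, 5}
read b: {0, 3, 4}
read b: {0, 1, 3, 4, 5}
read b: {0, 1, 3, 4, 5}
read b: {0, 1, 3, 4, 5}
read b: {0, 1, 3, 4, 5}
Reachable ∩ accepting = {3, 5} — nonempty.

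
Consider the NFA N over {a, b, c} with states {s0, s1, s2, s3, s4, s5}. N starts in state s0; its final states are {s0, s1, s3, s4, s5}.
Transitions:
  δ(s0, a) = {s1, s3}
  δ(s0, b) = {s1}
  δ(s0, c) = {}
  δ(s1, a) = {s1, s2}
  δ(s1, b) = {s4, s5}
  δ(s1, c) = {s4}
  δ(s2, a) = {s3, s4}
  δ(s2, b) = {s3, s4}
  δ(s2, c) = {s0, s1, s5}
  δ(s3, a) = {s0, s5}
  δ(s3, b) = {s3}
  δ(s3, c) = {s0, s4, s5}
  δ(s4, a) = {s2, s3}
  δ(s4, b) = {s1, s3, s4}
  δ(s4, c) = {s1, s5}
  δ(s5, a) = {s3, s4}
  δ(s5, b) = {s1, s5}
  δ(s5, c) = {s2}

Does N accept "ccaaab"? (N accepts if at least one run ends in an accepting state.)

rejected

Start: {s0}
read c: {}
The reachable set is empty and stays empty for the remaining 5 symbols.
Reachable ∩ accepting = {} — empty.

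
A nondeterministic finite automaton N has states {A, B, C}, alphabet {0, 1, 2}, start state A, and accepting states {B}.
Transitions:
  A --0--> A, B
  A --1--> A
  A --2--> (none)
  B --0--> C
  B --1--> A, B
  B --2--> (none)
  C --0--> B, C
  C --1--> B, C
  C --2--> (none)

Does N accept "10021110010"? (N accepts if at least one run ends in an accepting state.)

rejected

Start: {A}
read 1: {A}
read 0: {A, B}
read 0: {A, B, C}
read 2: {}
The reachable set is empty and stays empty for the remaining 7 symbols.
Reachable ∩ accepting = {} — empty.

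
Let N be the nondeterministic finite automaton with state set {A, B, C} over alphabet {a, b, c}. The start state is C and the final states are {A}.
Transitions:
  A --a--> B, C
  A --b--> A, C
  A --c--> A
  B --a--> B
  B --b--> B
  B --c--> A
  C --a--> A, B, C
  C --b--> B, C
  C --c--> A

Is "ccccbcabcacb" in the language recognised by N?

Start: {C}
read c: {A}
read c: {A}
read c: {A}
read c: {A}
read b: {A, C}
read c: {A}
read a: {B, C}
read b: {B, C}
read c: {A}
read a: {B, C}
read c: {A}
read b: {A, C}
Reachable ∩ accepting = {A} — nonempty.

accepted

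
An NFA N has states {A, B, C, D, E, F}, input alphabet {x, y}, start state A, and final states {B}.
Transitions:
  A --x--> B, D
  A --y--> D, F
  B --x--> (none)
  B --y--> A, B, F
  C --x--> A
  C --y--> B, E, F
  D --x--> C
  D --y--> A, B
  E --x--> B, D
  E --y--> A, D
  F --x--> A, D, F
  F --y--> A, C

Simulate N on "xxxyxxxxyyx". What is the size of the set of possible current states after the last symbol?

Start: {A}
read x: {B, D}
read x: {C}
read x: {A}
read y: {D, F}
read x: {A, C, D, F}
read x: {A, B, C, D, F}
read x: {A, B, C, D, F}
read x: {A, B, C, D, F}
read y: {A, B, C, D, E, F}
read y: {A, B, C, D, E, F}
read x: {A, B, C, D, F}
Final reachable set {A, B, C, D, F} has 5 states.

5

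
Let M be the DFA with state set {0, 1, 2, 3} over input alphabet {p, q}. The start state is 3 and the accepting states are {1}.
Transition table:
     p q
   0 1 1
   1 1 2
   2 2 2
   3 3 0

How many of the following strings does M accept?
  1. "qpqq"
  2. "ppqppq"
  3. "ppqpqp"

"qpqq": rejected
"ppqppq": rejected
"ppqpqp": rejected

0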